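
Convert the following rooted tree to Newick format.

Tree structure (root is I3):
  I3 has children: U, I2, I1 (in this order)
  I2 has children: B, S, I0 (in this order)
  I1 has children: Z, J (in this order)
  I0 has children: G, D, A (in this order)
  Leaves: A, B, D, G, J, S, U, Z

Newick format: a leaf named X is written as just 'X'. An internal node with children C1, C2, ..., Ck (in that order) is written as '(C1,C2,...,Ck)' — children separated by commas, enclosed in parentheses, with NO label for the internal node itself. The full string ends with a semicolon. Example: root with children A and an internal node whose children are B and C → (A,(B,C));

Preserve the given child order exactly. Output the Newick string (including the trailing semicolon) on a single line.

Answer: (U,(B,S,(G,D,A)),(Z,J));

Derivation:
internal I3 with children ['U', 'I2', 'I1']
  leaf 'U' → 'U'
  internal I2 with children ['B', 'S', 'I0']
    leaf 'B' → 'B'
    leaf 'S' → 'S'
    internal I0 with children ['G', 'D', 'A']
      leaf 'G' → 'G'
      leaf 'D' → 'D'
      leaf 'A' → 'A'
    → '(G,D,A)'
  → '(B,S,(G,D,A))'
  internal I1 with children ['Z', 'J']
    leaf 'Z' → 'Z'
    leaf 'J' → 'J'
  → '(Z,J)'
→ '(U,(B,S,(G,D,A)),(Z,J))'
Final: (U,(B,S,(G,D,A)),(Z,J));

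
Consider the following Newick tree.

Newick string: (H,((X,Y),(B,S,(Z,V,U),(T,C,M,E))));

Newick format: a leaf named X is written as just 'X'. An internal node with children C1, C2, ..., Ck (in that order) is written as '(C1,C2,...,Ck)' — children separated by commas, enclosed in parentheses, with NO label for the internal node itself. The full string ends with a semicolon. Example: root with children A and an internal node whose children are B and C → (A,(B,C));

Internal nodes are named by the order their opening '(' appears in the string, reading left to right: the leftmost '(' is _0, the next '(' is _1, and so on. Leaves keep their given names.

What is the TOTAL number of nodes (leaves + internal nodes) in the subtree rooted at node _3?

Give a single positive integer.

Newick: (H,((X,Y),(B,S,(Z,V,U),(T,C,M,E))));
Locate _3: it is the '(' at position 10 (the 4th '(' reading left to right).
Query: subtree rooted at _3
_3: subtree_size = 1 + 11
  B: subtree_size = 1 + 0
  S: subtree_size = 1 + 0
  _4: subtree_size = 1 + 3
    Z: subtree_size = 1 + 0
    V: subtree_size = 1 + 0
    U: subtree_size = 1 + 0
  _5: subtree_size = 1 + 4
    T: subtree_size = 1 + 0
    C: subtree_size = 1 + 0
    M: subtree_size = 1 + 0
    E: subtree_size = 1 + 0
Total subtree size of _3: 12

Answer: 12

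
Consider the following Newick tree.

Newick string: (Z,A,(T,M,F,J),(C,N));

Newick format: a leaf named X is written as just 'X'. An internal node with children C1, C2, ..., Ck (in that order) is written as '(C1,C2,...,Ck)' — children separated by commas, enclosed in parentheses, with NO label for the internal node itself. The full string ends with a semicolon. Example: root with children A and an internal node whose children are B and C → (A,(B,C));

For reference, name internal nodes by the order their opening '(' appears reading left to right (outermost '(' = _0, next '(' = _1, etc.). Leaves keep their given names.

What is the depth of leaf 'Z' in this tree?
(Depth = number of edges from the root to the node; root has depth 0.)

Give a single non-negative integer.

Newick: (Z,A,(T,M,F,J),(C,N));
Naming internals by '(' encounter order: outermost '(' = _0, next = _1, ...
Query node: Z
Path from root: _0 -> Z
Depth of Z: 1 (number of edges from root)

Answer: 1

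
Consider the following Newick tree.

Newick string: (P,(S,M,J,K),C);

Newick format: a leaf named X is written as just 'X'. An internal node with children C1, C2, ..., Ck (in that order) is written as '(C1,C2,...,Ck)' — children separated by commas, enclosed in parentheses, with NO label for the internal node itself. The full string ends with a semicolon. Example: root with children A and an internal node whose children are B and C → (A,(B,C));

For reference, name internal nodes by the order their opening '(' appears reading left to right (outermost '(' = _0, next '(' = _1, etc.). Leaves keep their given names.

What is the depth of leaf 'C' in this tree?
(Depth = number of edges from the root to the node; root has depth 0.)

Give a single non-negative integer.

Newick: (P,(S,M,J,K),C);
Naming internals by '(' encounter order: outermost '(' = _0, next = _1, ...
Query node: C
Path from root: _0 -> C
Depth of C: 1 (number of edges from root)

Answer: 1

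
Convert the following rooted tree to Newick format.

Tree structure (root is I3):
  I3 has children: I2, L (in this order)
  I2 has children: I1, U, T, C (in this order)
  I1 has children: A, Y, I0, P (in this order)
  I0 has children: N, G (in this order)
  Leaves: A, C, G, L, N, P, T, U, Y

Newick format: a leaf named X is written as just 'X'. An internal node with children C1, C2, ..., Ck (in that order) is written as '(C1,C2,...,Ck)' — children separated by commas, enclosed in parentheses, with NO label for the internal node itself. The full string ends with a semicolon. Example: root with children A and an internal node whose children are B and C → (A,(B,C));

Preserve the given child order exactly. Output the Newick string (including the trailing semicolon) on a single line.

Answer: (((A,Y,(N,G),P),U,T,C),L);

Derivation:
internal I3 with children ['I2', 'L']
  internal I2 with children ['I1', 'U', 'T', 'C']
    internal I1 with children ['A', 'Y', 'I0', 'P']
      leaf 'A' → 'A'
      leaf 'Y' → 'Y'
      internal I0 with children ['N', 'G']
        leaf 'N' → 'N'
        leaf 'G' → 'G'
      → '(N,G)'
      leaf 'P' → 'P'
    → '(A,Y,(N,G),P)'
    leaf 'U' → 'U'
    leaf 'T' → 'T'
    leaf 'C' → 'C'
  → '((A,Y,(N,G),P),U,T,C)'
  leaf 'L' → 'L'
→ '(((A,Y,(N,G),P),U,T,C),L)'
Final: (((A,Y,(N,G),P),U,T,C),L);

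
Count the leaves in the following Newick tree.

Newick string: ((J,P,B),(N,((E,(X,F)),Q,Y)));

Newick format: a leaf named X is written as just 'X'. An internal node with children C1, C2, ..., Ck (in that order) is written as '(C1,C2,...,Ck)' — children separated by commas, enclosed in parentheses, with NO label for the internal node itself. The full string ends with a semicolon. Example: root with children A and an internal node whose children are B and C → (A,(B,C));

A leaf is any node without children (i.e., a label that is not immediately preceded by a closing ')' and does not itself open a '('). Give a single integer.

Answer: 9

Derivation:
Newick: ((J,P,B),(N,((E,(X,F)),Q,Y)));
Scan left-to-right; a leaf is any maximal label run not followed by '(':
  pos 2: leaf 'J' → count = 1
  pos 4: leaf 'P' → count = 2
  pos 6: leaf 'B' → count = 3
  pos 10: leaf 'N' → count = 4
  pos 14: leaf 'E' → count = 5
  pos 17: leaf 'X' → count = 6
  pos 19: leaf 'F' → count = 7
  pos 23: leaf 'Q' → count = 8
  pos 25: leaf 'Y' → count = 9
Total leaves: 9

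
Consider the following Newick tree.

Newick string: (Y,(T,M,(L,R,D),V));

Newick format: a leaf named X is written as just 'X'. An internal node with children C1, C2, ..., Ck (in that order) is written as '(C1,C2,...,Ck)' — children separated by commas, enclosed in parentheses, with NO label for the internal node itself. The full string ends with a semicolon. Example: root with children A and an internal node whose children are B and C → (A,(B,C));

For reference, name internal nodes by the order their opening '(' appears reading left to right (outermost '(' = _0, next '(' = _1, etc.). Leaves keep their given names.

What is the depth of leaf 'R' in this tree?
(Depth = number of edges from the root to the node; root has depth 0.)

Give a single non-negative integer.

Answer: 3

Derivation:
Newick: (Y,(T,M,(L,R,D),V));
Naming internals by '(' encounter order: outermost '(' = _0, next = _1, ...
Query node: R
Path from root: _0 -> _1 -> _2 -> R
Depth of R: 3 (number of edges from root)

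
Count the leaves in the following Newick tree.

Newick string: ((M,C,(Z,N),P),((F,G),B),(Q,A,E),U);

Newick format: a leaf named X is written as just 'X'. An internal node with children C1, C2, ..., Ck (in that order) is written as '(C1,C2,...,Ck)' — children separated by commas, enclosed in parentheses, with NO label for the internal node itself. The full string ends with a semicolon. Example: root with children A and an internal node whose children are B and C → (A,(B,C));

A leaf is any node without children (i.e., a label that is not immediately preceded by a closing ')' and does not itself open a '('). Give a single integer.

Newick: ((M,C,(Z,N),P),((F,G),B),(Q,A,E),U);
Scan left-to-right; a leaf is any maximal label run not followed by '(':
  pos 2: leaf 'M' → count = 1
  pos 4: leaf 'C' → count = 2
  pos 7: leaf 'Z' → count = 3
  pos 9: leaf 'N' → count = 4
  pos 12: leaf 'P' → count = 5
  pos 17: leaf 'F' → count = 6
  pos 19: leaf 'G' → count = 7
  pos 22: leaf 'B' → count = 8
  pos 26: leaf 'Q' → count = 9
  pos 28: leaf 'A' → count = 10
  pos 30: leaf 'E' → count = 11
  pos 33: leaf 'U' → count = 12
Total leaves: 12

Answer: 12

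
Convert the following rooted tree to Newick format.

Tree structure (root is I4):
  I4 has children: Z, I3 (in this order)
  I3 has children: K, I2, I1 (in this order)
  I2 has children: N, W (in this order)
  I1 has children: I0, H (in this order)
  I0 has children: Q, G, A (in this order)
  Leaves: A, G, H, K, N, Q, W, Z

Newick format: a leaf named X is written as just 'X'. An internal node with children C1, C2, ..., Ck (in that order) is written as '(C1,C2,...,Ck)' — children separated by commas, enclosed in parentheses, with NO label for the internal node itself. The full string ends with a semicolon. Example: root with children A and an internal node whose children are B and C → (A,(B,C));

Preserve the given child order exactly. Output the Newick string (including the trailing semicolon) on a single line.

internal I4 with children ['Z', 'I3']
  leaf 'Z' → 'Z'
  internal I3 with children ['K', 'I2', 'I1']
    leaf 'K' → 'K'
    internal I2 with children ['N', 'W']
      leaf 'N' → 'N'
      leaf 'W' → 'W'
    → '(N,W)'
    internal I1 with children ['I0', 'H']
      internal I0 with children ['Q', 'G', 'A']
        leaf 'Q' → 'Q'
        leaf 'G' → 'G'
        leaf 'A' → 'A'
      → '(Q,G,A)'
      leaf 'H' → 'H'
    → '((Q,G,A),H)'
  → '(K,(N,W),((Q,G,A),H))'
→ '(Z,(K,(N,W),((Q,G,A),H)))'
Final: (Z,(K,(N,W),((Q,G,A),H)));

Answer: (Z,(K,(N,W),((Q,G,A),H)));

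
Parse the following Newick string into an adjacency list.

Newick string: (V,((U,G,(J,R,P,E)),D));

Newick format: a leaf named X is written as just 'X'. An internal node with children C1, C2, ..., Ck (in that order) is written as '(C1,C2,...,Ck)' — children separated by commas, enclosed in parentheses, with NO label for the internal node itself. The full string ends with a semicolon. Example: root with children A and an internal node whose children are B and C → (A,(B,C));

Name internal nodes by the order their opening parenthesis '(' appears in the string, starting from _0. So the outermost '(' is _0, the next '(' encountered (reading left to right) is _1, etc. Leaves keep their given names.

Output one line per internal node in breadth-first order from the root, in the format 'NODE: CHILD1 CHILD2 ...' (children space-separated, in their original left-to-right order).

Input: (V,((U,G,(J,R,P,E)),D));
Scanning left-to-right, naming '(' by encounter order:
  pos 0: '(' -> open internal node _0 (depth 1)
  pos 3: '(' -> open internal node _1 (depth 2)
  pos 4: '(' -> open internal node _2 (depth 3)
  pos 9: '(' -> open internal node _3 (depth 4)
  pos 17: ')' -> close internal node _3 (now at depth 3)
  pos 18: ')' -> close internal node _2 (now at depth 2)
  pos 21: ')' -> close internal node _1 (now at depth 1)
  pos 22: ')' -> close internal node _0 (now at depth 0)
Total internal nodes: 4
BFS adjacency from root:
  _0: V _1
  _1: _2 D
  _2: U G _3
  _3: J R P E

Answer: _0: V _1
_1: _2 D
_2: U G _3
_3: J R P E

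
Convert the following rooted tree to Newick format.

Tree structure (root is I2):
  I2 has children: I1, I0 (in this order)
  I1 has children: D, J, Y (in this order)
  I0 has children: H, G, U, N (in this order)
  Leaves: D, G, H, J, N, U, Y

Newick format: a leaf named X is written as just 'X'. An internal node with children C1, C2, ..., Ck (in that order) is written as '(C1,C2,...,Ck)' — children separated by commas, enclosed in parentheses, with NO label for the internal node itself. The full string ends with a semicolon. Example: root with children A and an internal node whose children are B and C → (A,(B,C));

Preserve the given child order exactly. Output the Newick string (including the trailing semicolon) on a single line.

internal I2 with children ['I1', 'I0']
  internal I1 with children ['D', 'J', 'Y']
    leaf 'D' → 'D'
    leaf 'J' → 'J'
    leaf 'Y' → 'Y'
  → '(D,J,Y)'
  internal I0 with children ['H', 'G', 'U', 'N']
    leaf 'H' → 'H'
    leaf 'G' → 'G'
    leaf 'U' → 'U'
    leaf 'N' → 'N'
  → '(H,G,U,N)'
→ '((D,J,Y),(H,G,U,N))'
Final: ((D,J,Y),(H,G,U,N));

Answer: ((D,J,Y),(H,G,U,N));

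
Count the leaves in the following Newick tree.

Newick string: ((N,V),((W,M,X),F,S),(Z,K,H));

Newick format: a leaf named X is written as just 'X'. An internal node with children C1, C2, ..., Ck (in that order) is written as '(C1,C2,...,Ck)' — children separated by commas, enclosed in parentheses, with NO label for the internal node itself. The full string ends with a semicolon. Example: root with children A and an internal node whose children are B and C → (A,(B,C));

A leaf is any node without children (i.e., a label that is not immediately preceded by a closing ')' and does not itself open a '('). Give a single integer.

Newick: ((N,V),((W,M,X),F,S),(Z,K,H));
Scan left-to-right; a leaf is any maximal label run not followed by '(':
  pos 2: leaf 'N' → count = 1
  pos 4: leaf 'V' → count = 2
  pos 9: leaf 'W' → count = 3
  pos 11: leaf 'M' → count = 4
  pos 13: leaf 'X' → count = 5
  pos 16: leaf 'F' → count = 6
  pos 18: leaf 'S' → count = 7
  pos 22: leaf 'Z' → count = 8
  pos 24: leaf 'K' → count = 9
  pos 26: leaf 'H' → count = 10
Total leaves: 10

Answer: 10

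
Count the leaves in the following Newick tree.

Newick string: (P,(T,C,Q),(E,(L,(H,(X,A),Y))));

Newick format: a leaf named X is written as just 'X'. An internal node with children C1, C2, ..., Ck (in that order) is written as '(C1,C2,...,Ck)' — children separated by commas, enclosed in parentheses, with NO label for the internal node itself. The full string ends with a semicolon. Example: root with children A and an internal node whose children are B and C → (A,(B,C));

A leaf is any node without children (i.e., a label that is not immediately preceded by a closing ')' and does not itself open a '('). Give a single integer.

Newick: (P,(T,C,Q),(E,(L,(H,(X,A),Y))));
Scan left-to-right; a leaf is any maximal label run not followed by '(':
  pos 1: leaf 'P' → count = 1
  pos 4: leaf 'T' → count = 2
  pos 6: leaf 'C' → count = 3
  pos 8: leaf 'Q' → count = 4
  pos 12: leaf 'E' → count = 5
  pos 15: leaf 'L' → count = 6
  pos 18: leaf 'H' → count = 7
  pos 21: leaf 'X' → count = 8
  pos 23: leaf 'A' → count = 9
  pos 26: leaf 'Y' → count = 10
Total leaves: 10

Answer: 10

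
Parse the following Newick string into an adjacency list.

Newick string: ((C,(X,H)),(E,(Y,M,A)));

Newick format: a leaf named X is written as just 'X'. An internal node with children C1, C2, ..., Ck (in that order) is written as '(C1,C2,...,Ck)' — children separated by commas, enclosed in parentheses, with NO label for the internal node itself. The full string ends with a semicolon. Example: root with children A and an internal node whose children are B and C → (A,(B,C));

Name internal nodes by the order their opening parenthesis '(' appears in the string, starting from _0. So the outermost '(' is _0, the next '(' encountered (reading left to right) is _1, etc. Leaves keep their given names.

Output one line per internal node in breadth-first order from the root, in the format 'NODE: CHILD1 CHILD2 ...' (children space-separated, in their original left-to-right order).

Answer: _0: _1 _3
_1: C _2
_3: E _4
_2: X H
_4: Y M A

Derivation:
Input: ((C,(X,H)),(E,(Y,M,A)));
Scanning left-to-right, naming '(' by encounter order:
  pos 0: '(' -> open internal node _0 (depth 1)
  pos 1: '(' -> open internal node _1 (depth 2)
  pos 4: '(' -> open internal node _2 (depth 3)
  pos 8: ')' -> close internal node _2 (now at depth 2)
  pos 9: ')' -> close internal node _1 (now at depth 1)
  pos 11: '(' -> open internal node _3 (depth 2)
  pos 14: '(' -> open internal node _4 (depth 3)
  pos 20: ')' -> close internal node _4 (now at depth 2)
  pos 21: ')' -> close internal node _3 (now at depth 1)
  pos 22: ')' -> close internal node _0 (now at depth 0)
Total internal nodes: 5
BFS adjacency from root:
  _0: _1 _3
  _1: C _2
  _3: E _4
  _2: X H
  _4: Y M A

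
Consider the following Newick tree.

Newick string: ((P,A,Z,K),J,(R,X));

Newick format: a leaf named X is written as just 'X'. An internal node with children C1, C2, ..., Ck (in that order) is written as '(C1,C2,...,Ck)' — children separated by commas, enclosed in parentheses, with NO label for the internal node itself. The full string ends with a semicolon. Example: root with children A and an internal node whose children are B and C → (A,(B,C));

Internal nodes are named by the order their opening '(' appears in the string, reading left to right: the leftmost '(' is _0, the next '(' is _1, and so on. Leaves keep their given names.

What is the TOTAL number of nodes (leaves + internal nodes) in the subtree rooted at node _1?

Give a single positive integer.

Newick: ((P,A,Z,K),J,(R,X));
Locate _1: it is the '(' at position 1 (the 2nd '(' reading left to right).
Query: subtree rooted at _1
_1: subtree_size = 1 + 4
  P: subtree_size = 1 + 0
  A: subtree_size = 1 + 0
  Z: subtree_size = 1 + 0
  K: subtree_size = 1 + 0
Total subtree size of _1: 5

Answer: 5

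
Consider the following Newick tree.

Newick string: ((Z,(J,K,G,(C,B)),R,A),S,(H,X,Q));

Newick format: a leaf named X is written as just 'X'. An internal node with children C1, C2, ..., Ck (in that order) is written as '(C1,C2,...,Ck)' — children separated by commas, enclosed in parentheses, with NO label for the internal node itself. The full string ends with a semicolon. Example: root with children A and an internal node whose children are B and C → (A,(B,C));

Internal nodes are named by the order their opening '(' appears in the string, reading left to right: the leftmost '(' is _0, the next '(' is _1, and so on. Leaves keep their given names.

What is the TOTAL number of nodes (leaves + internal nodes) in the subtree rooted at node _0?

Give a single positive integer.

Answer: 17

Derivation:
Newick: ((Z,(J,K,G,(C,B)),R,A),S,(H,X,Q));
Locate _0: it is the '(' at position 0 (the 1st '(' reading left to right).
Query: subtree rooted at _0
_0: subtree_size = 1 + 16
  _1: subtree_size = 1 + 10
    Z: subtree_size = 1 + 0
    _2: subtree_size = 1 + 6
      J: subtree_size = 1 + 0
      K: subtree_size = 1 + 0
      G: subtree_size = 1 + 0
      _3: subtree_size = 1 + 2
        C: subtree_size = 1 + 0
        B: subtree_size = 1 + 0
    R: subtree_size = 1 + 0
    A: subtree_size = 1 + 0
  S: subtree_size = 1 + 0
  _4: subtree_size = 1 + 3
    H: subtree_size = 1 + 0
    X: subtree_size = 1 + 0
    Q: subtree_size = 1 + 0
Total subtree size of _0: 17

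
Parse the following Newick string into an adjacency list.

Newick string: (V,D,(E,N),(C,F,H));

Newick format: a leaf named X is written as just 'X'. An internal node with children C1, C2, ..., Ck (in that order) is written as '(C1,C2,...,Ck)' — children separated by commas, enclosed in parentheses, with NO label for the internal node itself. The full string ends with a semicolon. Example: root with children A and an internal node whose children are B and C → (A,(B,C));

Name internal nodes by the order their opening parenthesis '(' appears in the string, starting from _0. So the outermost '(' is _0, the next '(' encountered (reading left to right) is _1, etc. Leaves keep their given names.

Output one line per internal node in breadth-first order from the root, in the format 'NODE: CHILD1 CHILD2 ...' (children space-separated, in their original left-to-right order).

Answer: _0: V D _1 _2
_1: E N
_2: C F H

Derivation:
Input: (V,D,(E,N),(C,F,H));
Scanning left-to-right, naming '(' by encounter order:
  pos 0: '(' -> open internal node _0 (depth 1)
  pos 5: '(' -> open internal node _1 (depth 2)
  pos 9: ')' -> close internal node _1 (now at depth 1)
  pos 11: '(' -> open internal node _2 (depth 2)
  pos 17: ')' -> close internal node _2 (now at depth 1)
  pos 18: ')' -> close internal node _0 (now at depth 0)
Total internal nodes: 3
BFS adjacency from root:
  _0: V D _1 _2
  _1: E N
  _2: C F H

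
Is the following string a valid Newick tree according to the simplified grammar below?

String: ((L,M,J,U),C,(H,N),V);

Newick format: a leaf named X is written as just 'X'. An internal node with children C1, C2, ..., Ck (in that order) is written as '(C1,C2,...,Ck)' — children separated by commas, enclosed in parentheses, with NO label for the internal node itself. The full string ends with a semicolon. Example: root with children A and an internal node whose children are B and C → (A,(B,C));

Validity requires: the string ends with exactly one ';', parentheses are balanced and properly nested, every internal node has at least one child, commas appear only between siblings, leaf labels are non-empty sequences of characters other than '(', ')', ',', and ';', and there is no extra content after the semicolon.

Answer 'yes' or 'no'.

Answer: yes

Derivation:
Input: ((L,M,J,U),C,(H,N),V);
Paren balance: 3 '(' vs 3 ')' OK
Ends with single ';': True
Full parse: OK
Valid: True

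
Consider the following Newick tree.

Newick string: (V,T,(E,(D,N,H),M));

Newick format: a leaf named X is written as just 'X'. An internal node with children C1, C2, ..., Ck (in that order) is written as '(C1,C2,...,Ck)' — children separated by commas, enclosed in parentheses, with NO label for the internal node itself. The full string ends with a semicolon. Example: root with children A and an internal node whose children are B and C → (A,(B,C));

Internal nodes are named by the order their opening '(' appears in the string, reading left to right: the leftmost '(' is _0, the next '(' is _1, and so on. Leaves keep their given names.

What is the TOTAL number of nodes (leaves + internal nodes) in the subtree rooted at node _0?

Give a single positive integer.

Newick: (V,T,(E,(D,N,H),M));
Locate _0: it is the '(' at position 0 (the 1st '(' reading left to right).
Query: subtree rooted at _0
_0: subtree_size = 1 + 9
  V: subtree_size = 1 + 0
  T: subtree_size = 1 + 0
  _1: subtree_size = 1 + 6
    E: subtree_size = 1 + 0
    _2: subtree_size = 1 + 3
      D: subtree_size = 1 + 0
      N: subtree_size = 1 + 0
      H: subtree_size = 1 + 0
    M: subtree_size = 1 + 0
Total subtree size of _0: 10

Answer: 10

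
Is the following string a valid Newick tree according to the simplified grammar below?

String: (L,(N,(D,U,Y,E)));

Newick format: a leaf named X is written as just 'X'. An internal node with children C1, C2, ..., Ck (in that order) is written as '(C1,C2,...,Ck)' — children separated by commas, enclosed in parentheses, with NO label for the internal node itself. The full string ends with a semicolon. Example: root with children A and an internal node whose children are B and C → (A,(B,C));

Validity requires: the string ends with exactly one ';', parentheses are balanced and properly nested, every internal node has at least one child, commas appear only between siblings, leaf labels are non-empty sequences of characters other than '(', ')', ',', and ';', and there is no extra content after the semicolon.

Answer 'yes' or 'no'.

Input: (L,(N,(D,U,Y,E)));
Paren balance: 3 '(' vs 3 ')' OK
Ends with single ';': True
Full parse: OK
Valid: True

Answer: yes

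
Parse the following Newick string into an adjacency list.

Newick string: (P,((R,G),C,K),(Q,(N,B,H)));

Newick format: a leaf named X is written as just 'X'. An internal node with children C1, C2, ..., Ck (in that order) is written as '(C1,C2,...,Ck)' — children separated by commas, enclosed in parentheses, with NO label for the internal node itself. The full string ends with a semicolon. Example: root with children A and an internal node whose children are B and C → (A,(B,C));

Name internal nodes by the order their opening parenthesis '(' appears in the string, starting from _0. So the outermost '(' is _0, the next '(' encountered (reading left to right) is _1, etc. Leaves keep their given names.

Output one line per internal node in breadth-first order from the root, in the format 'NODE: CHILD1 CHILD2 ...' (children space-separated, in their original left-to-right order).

Input: (P,((R,G),C,K),(Q,(N,B,H)));
Scanning left-to-right, naming '(' by encounter order:
  pos 0: '(' -> open internal node _0 (depth 1)
  pos 3: '(' -> open internal node _1 (depth 2)
  pos 4: '(' -> open internal node _2 (depth 3)
  pos 8: ')' -> close internal node _2 (now at depth 2)
  pos 13: ')' -> close internal node _1 (now at depth 1)
  pos 15: '(' -> open internal node _3 (depth 2)
  pos 18: '(' -> open internal node _4 (depth 3)
  pos 24: ')' -> close internal node _4 (now at depth 2)
  pos 25: ')' -> close internal node _3 (now at depth 1)
  pos 26: ')' -> close internal node _0 (now at depth 0)
Total internal nodes: 5
BFS adjacency from root:
  _0: P _1 _3
  _1: _2 C K
  _3: Q _4
  _2: R G
  _4: N B H

Answer: _0: P _1 _3
_1: _2 C K
_3: Q _4
_2: R G
_4: N B H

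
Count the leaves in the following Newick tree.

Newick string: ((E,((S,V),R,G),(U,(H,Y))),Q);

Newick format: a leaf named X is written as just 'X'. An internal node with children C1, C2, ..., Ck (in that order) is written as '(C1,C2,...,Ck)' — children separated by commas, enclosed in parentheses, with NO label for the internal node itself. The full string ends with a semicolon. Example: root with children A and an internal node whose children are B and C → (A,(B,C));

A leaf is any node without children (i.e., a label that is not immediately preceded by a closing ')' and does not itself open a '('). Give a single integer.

Newick: ((E,((S,V),R,G),(U,(H,Y))),Q);
Scan left-to-right; a leaf is any maximal label run not followed by '(':
  pos 2: leaf 'E' → count = 1
  pos 6: leaf 'S' → count = 2
  pos 8: leaf 'V' → count = 3
  pos 11: leaf 'R' → count = 4
  pos 13: leaf 'G' → count = 5
  pos 17: leaf 'U' → count = 6
  pos 20: leaf 'H' → count = 7
  pos 22: leaf 'Y' → count = 8
  pos 27: leaf 'Q' → count = 9
Total leaves: 9

Answer: 9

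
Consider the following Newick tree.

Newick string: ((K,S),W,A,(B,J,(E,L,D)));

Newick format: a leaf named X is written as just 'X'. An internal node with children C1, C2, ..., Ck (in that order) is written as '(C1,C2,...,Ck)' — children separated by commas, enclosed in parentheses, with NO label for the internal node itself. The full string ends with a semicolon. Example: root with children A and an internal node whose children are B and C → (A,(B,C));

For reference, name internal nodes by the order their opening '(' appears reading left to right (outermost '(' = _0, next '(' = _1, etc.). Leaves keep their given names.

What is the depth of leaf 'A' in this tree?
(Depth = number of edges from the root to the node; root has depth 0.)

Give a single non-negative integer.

Newick: ((K,S),W,A,(B,J,(E,L,D)));
Naming internals by '(' encounter order: outermost '(' = _0, next = _1, ...
Query node: A
Path from root: _0 -> A
Depth of A: 1 (number of edges from root)

Answer: 1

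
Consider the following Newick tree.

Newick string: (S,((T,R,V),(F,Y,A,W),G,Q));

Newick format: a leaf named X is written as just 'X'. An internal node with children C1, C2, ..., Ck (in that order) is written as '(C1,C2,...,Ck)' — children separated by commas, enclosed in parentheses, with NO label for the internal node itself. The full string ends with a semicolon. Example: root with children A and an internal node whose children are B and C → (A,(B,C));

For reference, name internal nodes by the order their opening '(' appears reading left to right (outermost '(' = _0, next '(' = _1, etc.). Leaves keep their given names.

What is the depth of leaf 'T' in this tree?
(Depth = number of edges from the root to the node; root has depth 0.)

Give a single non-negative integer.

Newick: (S,((T,R,V),(F,Y,A,W),G,Q));
Naming internals by '(' encounter order: outermost '(' = _0, next = _1, ...
Query node: T
Path from root: _0 -> _1 -> _2 -> T
Depth of T: 3 (number of edges from root)

Answer: 3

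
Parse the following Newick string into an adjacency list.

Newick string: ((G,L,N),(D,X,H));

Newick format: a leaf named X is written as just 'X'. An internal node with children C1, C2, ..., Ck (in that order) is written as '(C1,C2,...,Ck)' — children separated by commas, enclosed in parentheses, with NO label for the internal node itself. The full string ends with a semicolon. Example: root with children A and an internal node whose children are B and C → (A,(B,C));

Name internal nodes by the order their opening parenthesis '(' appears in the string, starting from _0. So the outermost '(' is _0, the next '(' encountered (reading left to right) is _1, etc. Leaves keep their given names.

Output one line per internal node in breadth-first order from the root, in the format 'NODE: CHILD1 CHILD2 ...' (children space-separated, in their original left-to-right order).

Answer: _0: _1 _2
_1: G L N
_2: D X H

Derivation:
Input: ((G,L,N),(D,X,H));
Scanning left-to-right, naming '(' by encounter order:
  pos 0: '(' -> open internal node _0 (depth 1)
  pos 1: '(' -> open internal node _1 (depth 2)
  pos 7: ')' -> close internal node _1 (now at depth 1)
  pos 9: '(' -> open internal node _2 (depth 2)
  pos 15: ')' -> close internal node _2 (now at depth 1)
  pos 16: ')' -> close internal node _0 (now at depth 0)
Total internal nodes: 3
BFS adjacency from root:
  _0: _1 _2
  _1: G L N
  _2: D X H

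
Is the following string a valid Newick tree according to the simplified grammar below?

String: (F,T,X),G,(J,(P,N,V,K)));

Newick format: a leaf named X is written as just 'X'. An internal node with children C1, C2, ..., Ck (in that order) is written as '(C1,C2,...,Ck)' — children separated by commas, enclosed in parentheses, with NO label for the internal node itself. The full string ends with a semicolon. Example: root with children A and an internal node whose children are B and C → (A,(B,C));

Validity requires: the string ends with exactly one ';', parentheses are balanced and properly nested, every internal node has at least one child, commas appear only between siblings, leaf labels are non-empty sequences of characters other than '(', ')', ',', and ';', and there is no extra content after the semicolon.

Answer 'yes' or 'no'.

Answer: no

Derivation:
Input: (F,T,X),G,(J,(P,N,V,K)));
Paren balance: 3 '(' vs 4 ')' MISMATCH
Ends with single ';': True
Full parse: FAILS (extra content after tree at pos 7)
Valid: False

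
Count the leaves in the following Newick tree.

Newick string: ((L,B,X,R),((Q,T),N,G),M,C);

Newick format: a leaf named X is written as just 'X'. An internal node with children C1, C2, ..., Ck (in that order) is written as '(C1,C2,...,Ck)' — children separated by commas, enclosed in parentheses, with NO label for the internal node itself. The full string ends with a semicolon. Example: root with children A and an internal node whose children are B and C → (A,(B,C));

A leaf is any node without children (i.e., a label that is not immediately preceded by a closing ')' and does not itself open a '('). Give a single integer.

Answer: 10

Derivation:
Newick: ((L,B,X,R),((Q,T),N,G),M,C);
Scan left-to-right; a leaf is any maximal label run not followed by '(':
  pos 2: leaf 'L' → count = 1
  pos 4: leaf 'B' → count = 2
  pos 6: leaf 'X' → count = 3
  pos 8: leaf 'R' → count = 4
  pos 13: leaf 'Q' → count = 5
  pos 15: leaf 'T' → count = 6
  pos 18: leaf 'N' → count = 7
  pos 20: leaf 'G' → count = 8
  pos 23: leaf 'M' → count = 9
  pos 25: leaf 'C' → count = 10
Total leaves: 10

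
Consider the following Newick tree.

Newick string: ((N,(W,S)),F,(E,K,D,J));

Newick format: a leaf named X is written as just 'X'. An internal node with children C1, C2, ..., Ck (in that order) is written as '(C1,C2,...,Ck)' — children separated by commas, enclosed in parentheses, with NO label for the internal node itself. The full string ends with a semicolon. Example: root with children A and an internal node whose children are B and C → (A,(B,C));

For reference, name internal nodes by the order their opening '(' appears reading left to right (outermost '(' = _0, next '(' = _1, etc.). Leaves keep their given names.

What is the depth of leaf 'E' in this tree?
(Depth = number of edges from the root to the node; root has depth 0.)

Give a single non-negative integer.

Answer: 2

Derivation:
Newick: ((N,(W,S)),F,(E,K,D,J));
Naming internals by '(' encounter order: outermost '(' = _0, next = _1, ...
Query node: E
Path from root: _0 -> _3 -> E
Depth of E: 2 (number of edges from root)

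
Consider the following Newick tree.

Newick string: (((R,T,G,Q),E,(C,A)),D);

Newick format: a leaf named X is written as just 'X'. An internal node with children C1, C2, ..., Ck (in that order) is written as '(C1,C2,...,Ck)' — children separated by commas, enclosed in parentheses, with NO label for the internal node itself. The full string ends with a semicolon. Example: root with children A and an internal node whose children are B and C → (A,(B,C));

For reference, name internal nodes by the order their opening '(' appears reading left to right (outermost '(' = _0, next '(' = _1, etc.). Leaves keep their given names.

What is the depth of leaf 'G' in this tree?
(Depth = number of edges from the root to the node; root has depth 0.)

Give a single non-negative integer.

Answer: 3

Derivation:
Newick: (((R,T,G,Q),E,(C,A)),D);
Naming internals by '(' encounter order: outermost '(' = _0, next = _1, ...
Query node: G
Path from root: _0 -> _1 -> _2 -> G
Depth of G: 3 (number of edges from root)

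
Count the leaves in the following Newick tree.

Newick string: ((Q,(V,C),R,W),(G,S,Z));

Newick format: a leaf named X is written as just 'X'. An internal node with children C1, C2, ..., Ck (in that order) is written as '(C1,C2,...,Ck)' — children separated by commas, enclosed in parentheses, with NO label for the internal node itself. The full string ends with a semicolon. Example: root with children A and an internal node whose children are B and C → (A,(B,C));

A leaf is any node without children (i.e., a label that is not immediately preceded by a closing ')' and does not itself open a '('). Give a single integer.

Answer: 8

Derivation:
Newick: ((Q,(V,C),R,W),(G,S,Z));
Scan left-to-right; a leaf is any maximal label run not followed by '(':
  pos 2: leaf 'Q' → count = 1
  pos 5: leaf 'V' → count = 2
  pos 7: leaf 'C' → count = 3
  pos 10: leaf 'R' → count = 4
  pos 12: leaf 'W' → count = 5
  pos 16: leaf 'G' → count = 6
  pos 18: leaf 'S' → count = 7
  pos 20: leaf 'Z' → count = 8
Total leaves: 8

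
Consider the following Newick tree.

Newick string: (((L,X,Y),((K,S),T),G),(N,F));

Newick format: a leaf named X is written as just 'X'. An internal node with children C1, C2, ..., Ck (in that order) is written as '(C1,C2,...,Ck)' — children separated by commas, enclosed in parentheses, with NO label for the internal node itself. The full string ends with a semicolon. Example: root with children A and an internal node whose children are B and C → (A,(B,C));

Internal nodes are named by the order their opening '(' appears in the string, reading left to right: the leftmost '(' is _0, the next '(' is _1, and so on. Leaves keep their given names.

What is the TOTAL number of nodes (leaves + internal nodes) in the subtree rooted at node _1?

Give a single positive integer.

Answer: 11

Derivation:
Newick: (((L,X,Y),((K,S),T),G),(N,F));
Locate _1: it is the '(' at position 1 (the 2nd '(' reading left to right).
Query: subtree rooted at _1
_1: subtree_size = 1 + 10
  _2: subtree_size = 1 + 3
    L: subtree_size = 1 + 0
    X: subtree_size = 1 + 0
    Y: subtree_size = 1 + 0
  _3: subtree_size = 1 + 4
    _4: subtree_size = 1 + 2
      K: subtree_size = 1 + 0
      S: subtree_size = 1 + 0
    T: subtree_size = 1 + 0
  G: subtree_size = 1 + 0
Total subtree size of _1: 11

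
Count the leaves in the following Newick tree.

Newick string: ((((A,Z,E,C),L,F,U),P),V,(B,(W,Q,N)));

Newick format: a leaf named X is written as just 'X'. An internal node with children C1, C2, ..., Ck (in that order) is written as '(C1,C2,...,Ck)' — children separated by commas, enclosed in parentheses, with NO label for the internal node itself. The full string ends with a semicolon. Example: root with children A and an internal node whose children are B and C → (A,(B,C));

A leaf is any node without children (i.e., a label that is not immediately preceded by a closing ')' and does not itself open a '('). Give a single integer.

Answer: 13

Derivation:
Newick: ((((A,Z,E,C),L,F,U),P),V,(B,(W,Q,N)));
Scan left-to-right; a leaf is any maximal label run not followed by '(':
  pos 4: leaf 'A' → count = 1
  pos 6: leaf 'Z' → count = 2
  pos 8: leaf 'E' → count = 3
  pos 10: leaf 'C' → count = 4
  pos 13: leaf 'L' → count = 5
  pos 15: leaf 'F' → count = 6
  pos 17: leaf 'U' → count = 7
  pos 20: leaf 'P' → count = 8
  pos 23: leaf 'V' → count = 9
  pos 26: leaf 'B' → count = 10
  pos 29: leaf 'W' → count = 11
  pos 31: leaf 'Q' → count = 12
  pos 33: leaf 'N' → count = 13
Total leaves: 13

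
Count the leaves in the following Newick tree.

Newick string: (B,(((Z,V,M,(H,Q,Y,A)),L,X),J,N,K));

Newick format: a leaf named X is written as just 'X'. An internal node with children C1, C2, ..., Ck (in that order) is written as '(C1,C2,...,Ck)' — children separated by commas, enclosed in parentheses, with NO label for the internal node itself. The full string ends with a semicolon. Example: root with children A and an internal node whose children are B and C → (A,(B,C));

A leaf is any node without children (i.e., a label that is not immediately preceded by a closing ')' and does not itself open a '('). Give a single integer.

Answer: 13

Derivation:
Newick: (B,(((Z,V,M,(H,Q,Y,A)),L,X),J,N,K));
Scan left-to-right; a leaf is any maximal label run not followed by '(':
  pos 1: leaf 'B' → count = 1
  pos 6: leaf 'Z' → count = 2
  pos 8: leaf 'V' → count = 3
  pos 10: leaf 'M' → count = 4
  pos 13: leaf 'H' → count = 5
  pos 15: leaf 'Q' → count = 6
  pos 17: leaf 'Y' → count = 7
  pos 19: leaf 'A' → count = 8
  pos 23: leaf 'L' → count = 9
  pos 25: leaf 'X' → count = 10
  pos 28: leaf 'J' → count = 11
  pos 30: leaf 'N' → count = 12
  pos 32: leaf 'K' → count = 13
Total leaves: 13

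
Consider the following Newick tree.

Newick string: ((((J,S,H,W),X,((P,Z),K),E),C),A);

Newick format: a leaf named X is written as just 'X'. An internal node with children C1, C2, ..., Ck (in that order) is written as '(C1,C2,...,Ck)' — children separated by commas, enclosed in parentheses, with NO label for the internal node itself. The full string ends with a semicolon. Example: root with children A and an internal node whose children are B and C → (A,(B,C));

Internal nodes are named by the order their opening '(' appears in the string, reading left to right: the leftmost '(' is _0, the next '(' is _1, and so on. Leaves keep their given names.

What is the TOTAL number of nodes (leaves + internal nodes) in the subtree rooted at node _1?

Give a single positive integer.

Newick: ((((J,S,H,W),X,((P,Z),K),E),C),A);
Locate _1: it is the '(' at position 1 (the 2nd '(' reading left to right).
Query: subtree rooted at _1
_1: subtree_size = 1 + 14
  _2: subtree_size = 1 + 12
    _3: subtree_size = 1 + 4
      J: subtree_size = 1 + 0
      S: subtree_size = 1 + 0
      H: subtree_size = 1 + 0
      W: subtree_size = 1 + 0
    X: subtree_size = 1 + 0
    _4: subtree_size = 1 + 4
      _5: subtree_size = 1 + 2
        P: subtree_size = 1 + 0
        Z: subtree_size = 1 + 0
      K: subtree_size = 1 + 0
    E: subtree_size = 1 + 0
  C: subtree_size = 1 + 0
Total subtree size of _1: 15

Answer: 15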